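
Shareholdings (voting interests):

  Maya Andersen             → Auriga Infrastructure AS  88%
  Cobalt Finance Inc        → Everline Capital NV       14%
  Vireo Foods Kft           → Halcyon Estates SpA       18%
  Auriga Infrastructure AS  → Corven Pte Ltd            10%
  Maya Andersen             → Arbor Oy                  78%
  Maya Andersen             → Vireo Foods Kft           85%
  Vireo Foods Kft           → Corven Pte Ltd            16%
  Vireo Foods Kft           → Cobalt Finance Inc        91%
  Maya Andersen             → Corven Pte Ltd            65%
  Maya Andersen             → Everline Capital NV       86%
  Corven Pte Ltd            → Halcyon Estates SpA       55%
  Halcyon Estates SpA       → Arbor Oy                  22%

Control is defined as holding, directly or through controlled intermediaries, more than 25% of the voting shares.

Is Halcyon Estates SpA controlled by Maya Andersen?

Yes

Maya holds 85% of Vireo, so Maya controls Vireo.
Maya holds 88% of Auriga, so Maya controls Auriga.
Maya and Vireo and Auriga together hold 65% + 16% + 10% = 91% of Corven, so Maya controls Corven.
Corven and Vireo together hold 55% + 18% = 73% of Halcyon, so Maya controls Halcyon.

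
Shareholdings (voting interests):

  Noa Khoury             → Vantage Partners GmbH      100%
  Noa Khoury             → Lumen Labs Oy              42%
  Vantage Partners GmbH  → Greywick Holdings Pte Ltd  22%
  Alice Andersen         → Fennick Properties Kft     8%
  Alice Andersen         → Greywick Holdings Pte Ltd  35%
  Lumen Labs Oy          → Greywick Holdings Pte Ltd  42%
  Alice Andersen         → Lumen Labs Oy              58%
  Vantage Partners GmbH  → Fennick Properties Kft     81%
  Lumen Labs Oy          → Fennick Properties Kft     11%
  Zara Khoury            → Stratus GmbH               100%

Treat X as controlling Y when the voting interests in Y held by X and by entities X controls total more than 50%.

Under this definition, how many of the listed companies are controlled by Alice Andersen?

Alice holds 58% of Lumen, so Alice controls Lumen.
Lumen and Alice together hold 42% + 35% = 77% of Greywick, so Alice controls Greywick.
No other company's threshold is met.
Alice controls 2 companies.

2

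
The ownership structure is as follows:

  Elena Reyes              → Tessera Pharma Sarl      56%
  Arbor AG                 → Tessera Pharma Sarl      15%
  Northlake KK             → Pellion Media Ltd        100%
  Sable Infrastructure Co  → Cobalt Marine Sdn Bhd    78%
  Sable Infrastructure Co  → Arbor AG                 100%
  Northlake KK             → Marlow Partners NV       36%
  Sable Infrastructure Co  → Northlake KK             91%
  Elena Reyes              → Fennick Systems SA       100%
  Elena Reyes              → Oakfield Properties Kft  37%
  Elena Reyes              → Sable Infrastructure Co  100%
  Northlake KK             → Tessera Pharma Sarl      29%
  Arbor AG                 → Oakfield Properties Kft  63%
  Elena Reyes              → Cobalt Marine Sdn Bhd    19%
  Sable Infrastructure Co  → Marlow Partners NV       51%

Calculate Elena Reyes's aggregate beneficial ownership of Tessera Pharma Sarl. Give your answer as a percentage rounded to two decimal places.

97.39%

Elena reaches Tessera along 3 paths.
Via Sable → Northlake: 100% × 91% × 29% = 26.39%.
Via Sable → Arbor: 100% × 100% × 15% = 15%.
Direct stake: 56% = 56%.
Total: 26.39% + 15% + 56% = 97.39%.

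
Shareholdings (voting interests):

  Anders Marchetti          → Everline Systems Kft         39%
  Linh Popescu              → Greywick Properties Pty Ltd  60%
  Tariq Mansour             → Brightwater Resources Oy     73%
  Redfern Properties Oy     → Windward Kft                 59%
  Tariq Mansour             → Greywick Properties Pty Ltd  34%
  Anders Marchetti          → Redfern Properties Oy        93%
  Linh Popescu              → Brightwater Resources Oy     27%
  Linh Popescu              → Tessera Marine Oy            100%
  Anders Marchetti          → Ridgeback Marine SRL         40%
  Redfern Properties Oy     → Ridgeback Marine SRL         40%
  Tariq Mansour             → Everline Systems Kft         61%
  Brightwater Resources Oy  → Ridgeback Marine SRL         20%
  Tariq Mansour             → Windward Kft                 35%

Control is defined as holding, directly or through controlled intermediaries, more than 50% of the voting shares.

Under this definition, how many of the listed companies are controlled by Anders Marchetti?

Anders holds 93% of Redfern, so Anders controls Redfern.
Redfern holds 59% of Windward, so Anders controls Windward.
Anders and Redfern together hold 40% + 40% = 80% of Ridgeback, so Anders controls Ridgeback.
No other company's threshold is met.
Anders controls 3 companies.

3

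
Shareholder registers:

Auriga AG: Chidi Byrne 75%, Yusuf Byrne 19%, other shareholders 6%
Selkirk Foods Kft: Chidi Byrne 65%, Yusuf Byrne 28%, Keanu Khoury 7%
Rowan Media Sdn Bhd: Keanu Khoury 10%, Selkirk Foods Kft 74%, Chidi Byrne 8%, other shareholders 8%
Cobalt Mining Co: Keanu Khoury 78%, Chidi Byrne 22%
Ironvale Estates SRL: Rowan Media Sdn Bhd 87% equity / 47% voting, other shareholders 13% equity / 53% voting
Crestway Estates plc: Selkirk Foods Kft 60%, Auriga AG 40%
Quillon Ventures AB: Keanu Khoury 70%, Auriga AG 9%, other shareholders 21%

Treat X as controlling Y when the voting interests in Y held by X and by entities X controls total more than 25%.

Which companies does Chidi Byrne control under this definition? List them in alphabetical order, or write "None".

Chidi holds 75% of Auriga, so Chidi controls Auriga.
Chidi holds 65% of Selkirk, so Chidi controls Selkirk.
Selkirk and Chidi together hold 74% + 8% = 82% of Rowan, so Chidi controls Rowan.
Rowan holds 47% of Ironvale, so Chidi controls Ironvale.
Selkirk and Auriga together hold 60% + 40% = 100% of Crestway, so Chidi controls Crestway.
No other company's threshold is met.

Auriga AG, Crestway Estates plc, Ironvale Estates SRL, Rowan Media Sdn Bhd, Selkirk Foods Kft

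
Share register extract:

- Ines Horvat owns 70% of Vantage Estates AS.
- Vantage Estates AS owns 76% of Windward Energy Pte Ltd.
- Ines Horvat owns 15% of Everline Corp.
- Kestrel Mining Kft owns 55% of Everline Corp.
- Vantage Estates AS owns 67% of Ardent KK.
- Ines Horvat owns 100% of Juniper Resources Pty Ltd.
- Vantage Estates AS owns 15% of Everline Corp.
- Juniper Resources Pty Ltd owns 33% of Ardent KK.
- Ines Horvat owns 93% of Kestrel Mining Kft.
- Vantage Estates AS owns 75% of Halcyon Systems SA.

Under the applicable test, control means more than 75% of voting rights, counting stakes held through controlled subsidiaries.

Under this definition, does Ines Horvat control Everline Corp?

No

Ines holds 100% of Juniper, so Ines controls Juniper.
Ines holds 93% of Kestrel, so Ines controls Kestrel.
In Everline, Ines's side holds only 55% + 15% = 70%, not > 75%.
So Ines does not control Everline.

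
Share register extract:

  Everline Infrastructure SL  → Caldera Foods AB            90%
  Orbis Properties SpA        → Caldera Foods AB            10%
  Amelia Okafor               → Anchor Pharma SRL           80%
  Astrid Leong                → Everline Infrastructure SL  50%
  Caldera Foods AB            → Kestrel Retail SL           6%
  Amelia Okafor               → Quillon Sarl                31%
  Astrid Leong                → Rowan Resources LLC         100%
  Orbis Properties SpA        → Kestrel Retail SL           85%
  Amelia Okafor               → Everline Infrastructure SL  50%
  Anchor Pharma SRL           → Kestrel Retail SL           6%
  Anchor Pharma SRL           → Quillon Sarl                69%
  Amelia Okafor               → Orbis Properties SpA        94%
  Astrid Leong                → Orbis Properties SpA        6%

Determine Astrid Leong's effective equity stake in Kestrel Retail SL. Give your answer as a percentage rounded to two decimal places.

Astrid reaches Kestrel along 3 paths.
Via Orbis: 6% × 85% = 5.1%.
Via Orbis → Caldera: 6% × 10% × 6% = 0.036%.
Via Everline → Caldera: 50% × 90% × 6% = 2.7%.
Total: 5.1% + 0.036% + 2.7% = 7.836%.
Rounded: 7.84%.

7.84%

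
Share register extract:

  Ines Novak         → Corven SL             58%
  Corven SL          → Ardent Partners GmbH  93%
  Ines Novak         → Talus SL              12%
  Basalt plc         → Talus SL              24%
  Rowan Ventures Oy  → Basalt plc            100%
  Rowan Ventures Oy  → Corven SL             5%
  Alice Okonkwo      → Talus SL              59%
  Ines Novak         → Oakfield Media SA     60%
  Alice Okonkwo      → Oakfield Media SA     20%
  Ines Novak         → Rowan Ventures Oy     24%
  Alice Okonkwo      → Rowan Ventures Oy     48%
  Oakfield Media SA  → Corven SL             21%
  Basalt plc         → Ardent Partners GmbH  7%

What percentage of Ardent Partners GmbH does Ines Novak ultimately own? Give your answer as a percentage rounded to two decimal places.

68.45%

Ines reaches Ardent along 4 paths.
Via Rowan → Corven: 24% × 5% × 93% = 1.116%.
Via Oakfield → Corven: 60% × 21% × 93% = 11.718%.
Via Corven: 58% × 93% = 53.94%.
Via Rowan → Basalt: 24% × 100% × 7% = 1.68%.
Total: 1.116% + 11.718% + 53.94% + 1.68% = 68.454%.
Rounded: 68.45%.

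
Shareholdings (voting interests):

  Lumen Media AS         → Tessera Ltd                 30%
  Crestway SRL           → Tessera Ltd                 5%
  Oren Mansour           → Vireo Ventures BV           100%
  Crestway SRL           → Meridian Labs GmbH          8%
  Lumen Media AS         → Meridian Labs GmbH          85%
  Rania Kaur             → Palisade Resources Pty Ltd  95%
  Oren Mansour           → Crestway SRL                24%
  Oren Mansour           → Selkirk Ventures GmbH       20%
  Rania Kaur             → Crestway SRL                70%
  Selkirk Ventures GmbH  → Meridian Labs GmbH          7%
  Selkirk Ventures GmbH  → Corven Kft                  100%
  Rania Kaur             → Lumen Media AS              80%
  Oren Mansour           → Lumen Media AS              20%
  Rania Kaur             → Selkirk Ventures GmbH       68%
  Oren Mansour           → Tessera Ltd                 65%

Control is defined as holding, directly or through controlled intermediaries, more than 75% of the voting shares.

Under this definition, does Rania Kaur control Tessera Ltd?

Rania holds 80% of Lumen, so Rania controls Lumen.
Lumen holds 85% of Meridian, so Rania controls Meridian.
Rania holds 95% of Palisade, so Rania controls Palisade.
In Tessera, Rania's side holds only 30%, not > 75%.
So Rania does not control Tessera.

No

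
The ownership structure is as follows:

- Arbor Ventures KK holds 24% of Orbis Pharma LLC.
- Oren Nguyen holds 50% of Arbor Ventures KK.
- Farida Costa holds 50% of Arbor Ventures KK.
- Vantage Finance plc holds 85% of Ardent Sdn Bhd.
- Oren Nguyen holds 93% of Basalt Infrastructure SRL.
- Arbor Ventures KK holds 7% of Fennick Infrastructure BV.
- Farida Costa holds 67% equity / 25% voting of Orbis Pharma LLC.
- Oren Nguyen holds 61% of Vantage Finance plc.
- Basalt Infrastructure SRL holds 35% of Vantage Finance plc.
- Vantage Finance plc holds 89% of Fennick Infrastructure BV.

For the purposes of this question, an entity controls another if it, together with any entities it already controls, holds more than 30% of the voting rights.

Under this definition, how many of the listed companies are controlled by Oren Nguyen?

5

Oren holds 50% of Arbor, so Oren controls Arbor.
Oren holds 93% of Basalt, so Oren controls Basalt.
Oren and Basalt together hold 61% + 35% = 96% of Vantage, so Oren controls Vantage.
Vantage and Arbor together hold 89% + 7% = 96% of Fennick, so Oren controls Fennick.
Vantage holds 85% of Ardent, so Oren controls Ardent.
No other company's threshold is met.
Oren controls 5 companies.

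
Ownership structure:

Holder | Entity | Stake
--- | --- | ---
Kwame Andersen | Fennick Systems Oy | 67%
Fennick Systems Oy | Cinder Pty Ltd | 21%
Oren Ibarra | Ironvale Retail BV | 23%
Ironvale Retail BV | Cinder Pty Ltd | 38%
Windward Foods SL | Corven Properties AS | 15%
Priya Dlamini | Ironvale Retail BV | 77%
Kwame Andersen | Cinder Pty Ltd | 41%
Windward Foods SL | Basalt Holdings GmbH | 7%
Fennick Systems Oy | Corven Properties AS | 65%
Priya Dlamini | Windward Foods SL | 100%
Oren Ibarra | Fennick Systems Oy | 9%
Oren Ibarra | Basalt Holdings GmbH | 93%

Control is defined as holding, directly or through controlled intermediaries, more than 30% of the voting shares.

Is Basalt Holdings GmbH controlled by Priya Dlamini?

Priya holds 100% of Windward, so Priya controls Windward.
Priya holds 77% of Ironvale, so Priya controls Ironvale.
Ironvale holds 38% of Cinder, so Priya controls Cinder.
In Basalt, Priya's side holds only 7%, not > 30%.
So Priya does not control Basalt.

No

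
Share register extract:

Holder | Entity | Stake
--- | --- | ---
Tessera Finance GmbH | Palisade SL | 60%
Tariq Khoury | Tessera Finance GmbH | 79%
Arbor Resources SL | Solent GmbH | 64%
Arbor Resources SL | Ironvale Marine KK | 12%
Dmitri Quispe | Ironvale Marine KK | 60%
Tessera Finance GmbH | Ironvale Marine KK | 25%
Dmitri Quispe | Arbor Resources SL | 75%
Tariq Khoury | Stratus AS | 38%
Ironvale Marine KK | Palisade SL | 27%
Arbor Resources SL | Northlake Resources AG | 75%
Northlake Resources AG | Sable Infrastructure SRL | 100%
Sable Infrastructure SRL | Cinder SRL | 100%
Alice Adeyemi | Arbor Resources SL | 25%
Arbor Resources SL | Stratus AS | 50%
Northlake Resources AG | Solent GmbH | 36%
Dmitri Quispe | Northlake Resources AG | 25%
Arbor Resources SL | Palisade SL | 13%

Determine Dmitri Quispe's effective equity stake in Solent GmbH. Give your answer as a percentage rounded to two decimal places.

Dmitri reaches Solent along 3 paths.
Via Arbor: 75% × 64% = 48%.
Via Northlake: 25% × 36% = 9%.
Via Arbor → Northlake: 75% × 75% × 36% = 20.25%.
Total: 48% + 9% + 20.25% = 77.25%.

77.25%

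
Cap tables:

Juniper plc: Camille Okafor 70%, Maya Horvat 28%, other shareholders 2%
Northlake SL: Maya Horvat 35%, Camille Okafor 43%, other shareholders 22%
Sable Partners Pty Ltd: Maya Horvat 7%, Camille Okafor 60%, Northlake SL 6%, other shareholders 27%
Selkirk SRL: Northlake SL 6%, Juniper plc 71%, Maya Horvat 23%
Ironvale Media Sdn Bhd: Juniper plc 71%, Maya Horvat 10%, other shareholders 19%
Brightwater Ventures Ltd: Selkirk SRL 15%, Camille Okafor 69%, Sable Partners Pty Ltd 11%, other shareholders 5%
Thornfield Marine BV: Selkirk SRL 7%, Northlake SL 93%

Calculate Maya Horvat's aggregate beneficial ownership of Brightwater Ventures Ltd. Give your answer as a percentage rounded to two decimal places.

Maya reaches Brightwater along 5 paths.
Via Northlake → Selkirk: 35% × 6% × 15% = 0.315%.
Via Juniper → Selkirk: 28% × 71% × 15% = 2.982%.
Via Selkirk: 23% × 15% = 3.45%.
Via Sable: 7% × 11% = 0.77%.
Via Northlake → Sable: 35% × 6% × 11% = 0.231%.
Total: 0.315% + 2.982% + 3.45% + 0.77% + 0.231% = 7.748%.
Rounded: 7.75%.

7.75%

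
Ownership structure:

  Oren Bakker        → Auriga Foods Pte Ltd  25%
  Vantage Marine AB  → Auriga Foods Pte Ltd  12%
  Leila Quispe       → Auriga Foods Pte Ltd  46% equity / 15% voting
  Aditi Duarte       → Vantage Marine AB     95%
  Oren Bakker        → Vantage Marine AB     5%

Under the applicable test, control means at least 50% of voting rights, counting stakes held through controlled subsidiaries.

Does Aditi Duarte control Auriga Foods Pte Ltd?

Aditi holds 95% of Vantage, so Aditi controls Vantage.
In Auriga, Aditi's side holds only 12%, not ≥ 50%.
So Aditi does not control Auriga.

No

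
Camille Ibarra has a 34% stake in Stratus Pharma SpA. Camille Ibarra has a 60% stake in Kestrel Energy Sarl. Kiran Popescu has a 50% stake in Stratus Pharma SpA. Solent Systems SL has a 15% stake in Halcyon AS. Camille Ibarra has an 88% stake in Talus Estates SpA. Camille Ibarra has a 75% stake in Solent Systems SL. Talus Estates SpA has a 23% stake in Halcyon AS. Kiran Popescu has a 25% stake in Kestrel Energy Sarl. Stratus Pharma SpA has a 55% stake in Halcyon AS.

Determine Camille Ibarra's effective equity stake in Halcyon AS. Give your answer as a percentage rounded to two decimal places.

50.19%

Camille reaches Halcyon along 3 paths.
Via Solent: 75% × 15% = 11.25%.
Via Stratus: 34% × 55% = 18.7%.
Via Talus: 88% × 23% = 20.24%.
Total: 11.25% + 18.7% + 20.24% = 50.19%.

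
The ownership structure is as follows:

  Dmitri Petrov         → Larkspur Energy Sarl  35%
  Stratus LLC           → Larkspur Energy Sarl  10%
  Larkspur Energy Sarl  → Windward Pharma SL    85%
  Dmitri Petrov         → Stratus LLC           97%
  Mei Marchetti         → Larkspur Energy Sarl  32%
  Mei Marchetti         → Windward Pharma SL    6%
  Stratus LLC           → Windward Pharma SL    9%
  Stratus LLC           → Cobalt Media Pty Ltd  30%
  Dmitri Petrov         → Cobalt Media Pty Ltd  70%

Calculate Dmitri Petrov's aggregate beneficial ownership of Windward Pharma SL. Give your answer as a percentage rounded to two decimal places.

46.73%

Dmitri reaches Windward along 3 paths.
Via Stratus: 97% × 9% = 8.73%.
Via Larkspur: 35% × 85% = 29.75%.
Via Stratus → Larkspur: 97% × 10% × 85% = 8.245%.
Total: 8.73% + 29.75% + 8.245% = 46.725%.
Rounded: 46.73%.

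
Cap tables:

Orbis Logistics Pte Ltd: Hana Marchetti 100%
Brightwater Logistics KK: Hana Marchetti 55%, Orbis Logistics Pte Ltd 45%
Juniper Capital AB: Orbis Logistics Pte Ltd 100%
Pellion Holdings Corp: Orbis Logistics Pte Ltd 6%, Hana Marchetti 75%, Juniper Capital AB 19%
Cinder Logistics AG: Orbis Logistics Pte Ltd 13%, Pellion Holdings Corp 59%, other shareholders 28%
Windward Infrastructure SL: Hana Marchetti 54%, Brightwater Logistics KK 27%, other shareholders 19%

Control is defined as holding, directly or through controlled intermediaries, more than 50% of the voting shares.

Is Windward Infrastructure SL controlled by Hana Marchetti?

Hana holds 100% of Orbis, so Hana controls Orbis.
Hana and Orbis together hold 55% + 45% = 100% of Brightwater, so Hana controls Brightwater.
Hana and Brightwater together hold 54% + 27% = 81% of Windward, so Hana controls Windward.

Yes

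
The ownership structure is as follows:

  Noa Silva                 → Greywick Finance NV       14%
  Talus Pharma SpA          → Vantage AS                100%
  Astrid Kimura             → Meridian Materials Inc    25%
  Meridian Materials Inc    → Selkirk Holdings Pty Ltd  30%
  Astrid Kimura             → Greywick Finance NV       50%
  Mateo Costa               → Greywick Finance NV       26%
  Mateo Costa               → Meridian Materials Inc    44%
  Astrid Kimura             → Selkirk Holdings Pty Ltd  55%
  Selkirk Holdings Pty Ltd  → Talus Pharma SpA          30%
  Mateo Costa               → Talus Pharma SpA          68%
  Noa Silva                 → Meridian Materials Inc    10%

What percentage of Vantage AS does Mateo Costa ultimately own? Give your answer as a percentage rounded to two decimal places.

Mateo reaches Vantage along 2 paths.
Via Meridian → Selkirk → Talus: 44% × 30% × 30% × 100% = 3.96%.
Via Talus: 68% × 100% = 68%.
Total: 3.96% + 68% = 71.96%.

71.96%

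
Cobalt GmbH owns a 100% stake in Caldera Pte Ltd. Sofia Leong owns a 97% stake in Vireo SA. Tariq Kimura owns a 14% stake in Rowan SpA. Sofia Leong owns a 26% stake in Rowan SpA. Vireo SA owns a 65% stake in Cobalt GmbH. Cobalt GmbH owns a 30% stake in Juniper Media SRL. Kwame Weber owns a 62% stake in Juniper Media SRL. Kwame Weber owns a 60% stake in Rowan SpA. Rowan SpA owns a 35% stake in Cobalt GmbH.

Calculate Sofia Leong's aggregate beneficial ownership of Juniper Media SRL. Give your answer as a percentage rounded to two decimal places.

21.65%

Sofia reaches Juniper along 2 paths.
Via Vireo → Cobalt: 97% × 65% × 30% = 18.915%.
Via Rowan → Cobalt: 26% × 35% × 30% = 2.73%.
Total: 18.915% + 2.73% = 21.645%.
Rounded: 21.65%.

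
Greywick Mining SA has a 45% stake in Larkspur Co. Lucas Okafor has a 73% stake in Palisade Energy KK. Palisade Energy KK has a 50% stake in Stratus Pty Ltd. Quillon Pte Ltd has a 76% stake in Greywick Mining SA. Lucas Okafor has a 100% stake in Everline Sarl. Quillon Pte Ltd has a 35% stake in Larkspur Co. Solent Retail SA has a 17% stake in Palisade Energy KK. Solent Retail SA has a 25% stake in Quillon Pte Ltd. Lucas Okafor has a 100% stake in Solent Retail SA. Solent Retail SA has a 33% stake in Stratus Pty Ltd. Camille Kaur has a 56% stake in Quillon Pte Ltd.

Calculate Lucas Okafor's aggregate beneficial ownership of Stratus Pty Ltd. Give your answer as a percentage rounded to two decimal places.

78.00%

Lucas reaches Stratus along 3 paths.
Via Palisade: 73% × 50% = 36.5%.
Via Solent → Palisade: 100% × 17% × 50% = 8.5%.
Via Solent: 100% × 33% = 33%.
Total: 36.5% + 8.5% + 33% = 78%.
Rounded: 78.00%.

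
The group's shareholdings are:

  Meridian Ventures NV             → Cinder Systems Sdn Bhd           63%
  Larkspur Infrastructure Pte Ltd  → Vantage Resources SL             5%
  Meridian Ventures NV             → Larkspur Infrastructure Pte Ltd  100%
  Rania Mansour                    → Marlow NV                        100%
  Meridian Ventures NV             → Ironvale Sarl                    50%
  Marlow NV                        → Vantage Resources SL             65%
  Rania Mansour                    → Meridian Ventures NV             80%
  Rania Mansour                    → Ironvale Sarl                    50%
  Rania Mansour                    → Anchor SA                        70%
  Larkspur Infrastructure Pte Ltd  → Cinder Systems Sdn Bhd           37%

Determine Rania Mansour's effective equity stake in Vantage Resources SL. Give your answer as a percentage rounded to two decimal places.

Rania reaches Vantage along 2 paths.
Via Marlow: 100% × 65% = 65%.
Via Meridian → Larkspur: 80% × 100% × 5% = 4%.
Total: 65% + 4% = 69%.
Rounded: 69.00%.

69.00%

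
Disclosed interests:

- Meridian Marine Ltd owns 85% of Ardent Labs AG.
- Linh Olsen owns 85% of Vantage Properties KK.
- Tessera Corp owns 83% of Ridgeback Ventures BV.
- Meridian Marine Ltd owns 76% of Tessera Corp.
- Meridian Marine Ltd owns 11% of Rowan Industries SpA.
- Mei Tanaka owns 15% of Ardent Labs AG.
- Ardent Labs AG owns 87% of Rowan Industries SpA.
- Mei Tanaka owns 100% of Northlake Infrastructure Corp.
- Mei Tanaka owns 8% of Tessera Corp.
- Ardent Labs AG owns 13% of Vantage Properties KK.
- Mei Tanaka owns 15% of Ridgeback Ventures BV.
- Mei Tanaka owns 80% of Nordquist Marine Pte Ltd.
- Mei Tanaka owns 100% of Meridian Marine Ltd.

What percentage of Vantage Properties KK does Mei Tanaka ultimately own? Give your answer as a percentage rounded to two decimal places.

Mei reaches Vantage along 2 paths.
Via Ardent: 15% × 13% = 1.95%.
Via Meridian → Ardent: 100% × 85% × 13% = 11.05%.
Total: 1.95% + 11.05% = 13%.
Rounded: 13.00%.

13.00%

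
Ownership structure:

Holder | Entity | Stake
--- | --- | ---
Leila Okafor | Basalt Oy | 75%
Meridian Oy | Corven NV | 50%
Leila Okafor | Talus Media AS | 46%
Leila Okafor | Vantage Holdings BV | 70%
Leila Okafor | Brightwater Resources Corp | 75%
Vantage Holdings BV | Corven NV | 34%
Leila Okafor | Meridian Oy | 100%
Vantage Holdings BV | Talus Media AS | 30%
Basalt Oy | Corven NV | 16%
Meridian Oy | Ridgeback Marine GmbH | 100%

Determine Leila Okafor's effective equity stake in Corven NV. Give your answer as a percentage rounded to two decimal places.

85.80%

Leila reaches Corven along 3 paths.
Via Meridian: 100% × 50% = 50%.
Via Basalt: 75% × 16% = 12%.
Via Vantage: 70% × 34% = 23.8%.
Total: 50% + 12% + 23.8% = 85.8%.
Rounded: 85.80%.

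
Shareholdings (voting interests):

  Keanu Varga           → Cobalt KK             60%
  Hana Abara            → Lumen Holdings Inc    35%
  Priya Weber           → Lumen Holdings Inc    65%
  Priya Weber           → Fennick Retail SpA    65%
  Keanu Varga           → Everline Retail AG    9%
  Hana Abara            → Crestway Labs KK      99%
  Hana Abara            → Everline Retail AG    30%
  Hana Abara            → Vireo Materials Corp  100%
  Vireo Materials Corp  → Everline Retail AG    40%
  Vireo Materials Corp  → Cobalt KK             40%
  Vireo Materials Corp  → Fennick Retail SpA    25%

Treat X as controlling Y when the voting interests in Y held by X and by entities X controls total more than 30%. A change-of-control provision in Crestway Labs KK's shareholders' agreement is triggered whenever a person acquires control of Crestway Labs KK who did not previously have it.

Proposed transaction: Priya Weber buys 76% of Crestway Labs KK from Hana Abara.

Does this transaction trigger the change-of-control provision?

Yes

The purchase adds only to Priya's holdings (Hana's stake shrinks), so Priya is the only person who could newly come to control Crestway.
Priya holds 65% of Lumen, so Priya controls Lumen.
Priya holds 65% of Fennick, so Priya controls Fennick.
Neither Priya nor any entity Priya controls holds any voting interest in Crestway.
So before the transaction, Priya does not control Crestway.
After the purchase, Priya holds 76% of Crestway directly, and Hana's stake falls to 23%.
Priya holds 76% of Crestway, so Priya controls Crestway.
Priya did not control Crestway before and does after, so the clause is triggered.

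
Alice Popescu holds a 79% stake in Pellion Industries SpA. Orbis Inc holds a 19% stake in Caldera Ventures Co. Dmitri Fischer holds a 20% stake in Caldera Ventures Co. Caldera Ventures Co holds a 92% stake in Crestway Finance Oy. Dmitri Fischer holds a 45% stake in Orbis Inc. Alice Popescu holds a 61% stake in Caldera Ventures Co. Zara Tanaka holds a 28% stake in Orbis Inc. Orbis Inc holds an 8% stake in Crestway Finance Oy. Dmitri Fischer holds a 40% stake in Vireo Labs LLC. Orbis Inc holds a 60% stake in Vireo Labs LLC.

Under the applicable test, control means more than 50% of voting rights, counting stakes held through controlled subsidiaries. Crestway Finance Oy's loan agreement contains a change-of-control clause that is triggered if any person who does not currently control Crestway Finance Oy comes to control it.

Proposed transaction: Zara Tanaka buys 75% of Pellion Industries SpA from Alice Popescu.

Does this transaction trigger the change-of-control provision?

The purchase adds only to Zara's holdings (Alice's stake shrinks), so Zara is the only person who could newly come to control Crestway.
Zara's largest direct stake is 28% in Orbis, which does not meet the threshold, so Zara controls no company.
Neither Zara nor any entity Zara controls holds any voting interest in Crestway.
So before the transaction, Zara does not control Crestway.
After the purchase, Zara holds 75% of Pellion directly, and Alice's stake falls to 4%.
Zara holds 75% of Pellion, so Zara controls Pellion.
After the transaction, neither Zara nor any entity Zara controls holds a voting interest in Crestway, so Zara still does not control it.
No new person acquires control, so the clause is not triggered.

No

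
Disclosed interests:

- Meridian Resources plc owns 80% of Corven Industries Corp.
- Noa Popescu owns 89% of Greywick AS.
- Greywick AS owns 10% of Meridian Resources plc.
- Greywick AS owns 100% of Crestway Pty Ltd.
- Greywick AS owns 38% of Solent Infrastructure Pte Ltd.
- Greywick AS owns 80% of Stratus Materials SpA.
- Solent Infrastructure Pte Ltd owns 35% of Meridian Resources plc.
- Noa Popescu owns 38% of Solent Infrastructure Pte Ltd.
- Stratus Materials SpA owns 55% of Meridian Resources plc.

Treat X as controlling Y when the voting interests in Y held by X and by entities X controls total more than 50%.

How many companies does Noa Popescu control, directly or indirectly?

Noa holds 89% of Greywick, so Noa controls Greywick.
Noa and Greywick together hold 38% + 38% = 76% of Solent, so Noa controls Solent.
Greywick holds 80% of Stratus, so Noa controls Stratus.
Solent and Stratus and Greywick together hold 35% + 55% + 10% = 100% of Meridian, so Noa controls Meridian.
Meridian holds 80% of Corven, so Noa controls Corven.
Greywick holds 100% of Crestway, so Noa controls Crestway.
Noa controls 6 companies.

6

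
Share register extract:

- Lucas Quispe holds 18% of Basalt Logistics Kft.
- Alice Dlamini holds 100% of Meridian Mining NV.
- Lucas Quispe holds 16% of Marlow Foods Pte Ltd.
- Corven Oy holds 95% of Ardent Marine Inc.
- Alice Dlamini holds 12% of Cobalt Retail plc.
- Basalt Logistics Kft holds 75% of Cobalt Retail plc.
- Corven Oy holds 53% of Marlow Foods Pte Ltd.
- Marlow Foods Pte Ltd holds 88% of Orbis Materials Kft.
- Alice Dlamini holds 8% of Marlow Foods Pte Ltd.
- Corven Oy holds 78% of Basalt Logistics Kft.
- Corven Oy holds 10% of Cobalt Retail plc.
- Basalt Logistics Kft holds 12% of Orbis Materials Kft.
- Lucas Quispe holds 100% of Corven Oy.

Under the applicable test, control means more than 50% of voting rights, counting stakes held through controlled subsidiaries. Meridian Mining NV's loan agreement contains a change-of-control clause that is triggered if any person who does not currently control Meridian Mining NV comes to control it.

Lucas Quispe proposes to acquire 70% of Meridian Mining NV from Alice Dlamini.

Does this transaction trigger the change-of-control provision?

The purchase adds only to Lucas's holdings (Alice's stake shrinks), so Lucas is the only person who could newly come to control Meridian.
Lucas holds 100% of Corven, so Lucas controls Corven.
Corven and Lucas together hold 78% + 18% = 96% of Basalt, so Lucas controls Basalt.
Lucas and Corven together hold 16% + 53% = 69% of Marlow, so Lucas controls Marlow.
Basalt and Marlow together hold 12% + 88% = 100% of Orbis, so Lucas controls Orbis.
Corven holds 95% of Ardent, so Lucas controls Ardent.
Corven and Basalt together hold 10% + 75% = 85% of Cobalt, so Lucas controls Cobalt.
Neither Lucas nor any entity Lucas controls holds any voting interest in Meridian.
So before the transaction, Lucas does not control Meridian.
After the purchase, Lucas holds 70% of Meridian directly, and Alice's stake falls to 30%.
Lucas holds 70% of Meridian, so Lucas controls Meridian.
Lucas did not control Meridian before and does after, so the clause is triggered.

Yes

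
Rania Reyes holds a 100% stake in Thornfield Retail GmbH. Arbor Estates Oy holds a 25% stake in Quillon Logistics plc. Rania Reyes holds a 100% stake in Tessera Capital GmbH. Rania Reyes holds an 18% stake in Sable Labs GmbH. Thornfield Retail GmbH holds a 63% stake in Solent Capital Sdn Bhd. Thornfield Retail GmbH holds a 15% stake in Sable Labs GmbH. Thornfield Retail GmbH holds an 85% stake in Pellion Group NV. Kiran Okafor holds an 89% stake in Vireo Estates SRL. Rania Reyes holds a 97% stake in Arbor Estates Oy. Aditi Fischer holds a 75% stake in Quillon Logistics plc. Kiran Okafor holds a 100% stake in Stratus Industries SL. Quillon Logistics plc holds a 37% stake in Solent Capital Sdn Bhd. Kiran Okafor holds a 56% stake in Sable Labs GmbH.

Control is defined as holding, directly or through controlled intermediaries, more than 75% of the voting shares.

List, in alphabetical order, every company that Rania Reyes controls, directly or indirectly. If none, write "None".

Arbor Estates Oy, Pellion Group NV, Tessera Capital GmbH, Thornfield Retail GmbH

Rania holds 100% of Thornfield, so Rania controls Thornfield.
Rania holds 97% of Arbor, so Rania controls Arbor.
Rania holds 100% of Tessera, so Rania controls Tessera.
Thornfield holds 85% of Pellion, so Rania controls Pellion.
No other company's threshold is met.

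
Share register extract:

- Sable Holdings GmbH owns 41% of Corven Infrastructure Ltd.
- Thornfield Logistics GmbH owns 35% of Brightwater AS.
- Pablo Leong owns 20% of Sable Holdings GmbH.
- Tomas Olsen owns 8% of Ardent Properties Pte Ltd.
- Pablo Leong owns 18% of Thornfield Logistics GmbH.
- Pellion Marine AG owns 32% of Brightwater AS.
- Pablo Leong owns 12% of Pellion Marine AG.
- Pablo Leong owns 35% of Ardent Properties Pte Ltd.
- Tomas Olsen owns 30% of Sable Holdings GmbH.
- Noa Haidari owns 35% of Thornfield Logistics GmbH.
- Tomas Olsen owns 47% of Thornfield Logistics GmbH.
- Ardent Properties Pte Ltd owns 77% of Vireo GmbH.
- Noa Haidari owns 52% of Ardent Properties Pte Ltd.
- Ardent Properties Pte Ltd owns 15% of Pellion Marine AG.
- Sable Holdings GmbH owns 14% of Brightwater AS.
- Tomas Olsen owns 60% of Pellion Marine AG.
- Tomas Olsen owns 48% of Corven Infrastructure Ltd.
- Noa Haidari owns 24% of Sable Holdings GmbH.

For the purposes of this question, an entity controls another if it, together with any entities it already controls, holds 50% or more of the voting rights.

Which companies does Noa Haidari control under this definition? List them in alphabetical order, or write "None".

Noa holds 52% of Ardent, so Noa controls Ardent.
Ardent holds 77% of Vireo, so Noa controls Vireo.
No other company's threshold is met.

Ardent Properties Pte Ltd, Vireo GmbH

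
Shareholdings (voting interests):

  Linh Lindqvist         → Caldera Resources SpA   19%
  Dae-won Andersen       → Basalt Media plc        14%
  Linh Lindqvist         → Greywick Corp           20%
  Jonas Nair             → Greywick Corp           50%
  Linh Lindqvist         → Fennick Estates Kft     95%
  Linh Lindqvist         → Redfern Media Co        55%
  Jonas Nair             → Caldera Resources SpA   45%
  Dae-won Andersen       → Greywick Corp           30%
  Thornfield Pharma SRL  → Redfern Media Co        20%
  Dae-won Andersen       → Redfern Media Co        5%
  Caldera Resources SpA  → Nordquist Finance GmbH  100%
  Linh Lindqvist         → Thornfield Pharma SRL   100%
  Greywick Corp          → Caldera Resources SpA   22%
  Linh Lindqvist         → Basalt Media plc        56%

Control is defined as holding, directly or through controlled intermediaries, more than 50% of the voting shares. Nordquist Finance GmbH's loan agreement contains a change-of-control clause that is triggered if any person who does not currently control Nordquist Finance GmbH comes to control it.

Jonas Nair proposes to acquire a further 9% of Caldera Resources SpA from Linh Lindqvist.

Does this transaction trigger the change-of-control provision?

Yes

The purchase adds only to Jonas's holdings (Linh's stake shrinks), so Jonas is the only person who could newly come to control Nordquist.
Jonas's largest direct stake is 50% in Greywick, which does not meet the threshold, so Jonas controls no company.
Neither Jonas nor any entity Jonas controls holds any voting interest in Nordquist.
So before the transaction, Jonas does not control Nordquist.
After the purchase, Jonas's direct stake in Caldera rises to 45% + 9% = 54%, and Linh's stake falls to 10%.
Jonas holds 54% of Caldera, so Jonas controls Caldera.
Caldera holds 100% of Nordquist, so Jonas controls Nordquist.
Jonas did not control Nordquist before and does after, so the clause is triggered.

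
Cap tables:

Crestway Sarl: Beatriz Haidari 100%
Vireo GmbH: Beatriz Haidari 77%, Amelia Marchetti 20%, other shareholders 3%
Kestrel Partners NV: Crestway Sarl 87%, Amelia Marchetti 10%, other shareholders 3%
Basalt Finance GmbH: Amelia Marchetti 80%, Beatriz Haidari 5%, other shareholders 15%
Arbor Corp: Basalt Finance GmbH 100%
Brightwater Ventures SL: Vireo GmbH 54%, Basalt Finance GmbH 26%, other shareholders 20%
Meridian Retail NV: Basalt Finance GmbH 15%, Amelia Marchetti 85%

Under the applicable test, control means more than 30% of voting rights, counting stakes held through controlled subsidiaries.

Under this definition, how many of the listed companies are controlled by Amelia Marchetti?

Amelia holds 80% of Basalt, so Amelia controls Basalt.
Basalt holds 100% of Arbor, so Amelia controls Arbor.
Basalt and Amelia together hold 15% + 85% = 100% of Meridian, so Amelia controls Meridian.
No other company's threshold is met.
Amelia controls 3 companies.

3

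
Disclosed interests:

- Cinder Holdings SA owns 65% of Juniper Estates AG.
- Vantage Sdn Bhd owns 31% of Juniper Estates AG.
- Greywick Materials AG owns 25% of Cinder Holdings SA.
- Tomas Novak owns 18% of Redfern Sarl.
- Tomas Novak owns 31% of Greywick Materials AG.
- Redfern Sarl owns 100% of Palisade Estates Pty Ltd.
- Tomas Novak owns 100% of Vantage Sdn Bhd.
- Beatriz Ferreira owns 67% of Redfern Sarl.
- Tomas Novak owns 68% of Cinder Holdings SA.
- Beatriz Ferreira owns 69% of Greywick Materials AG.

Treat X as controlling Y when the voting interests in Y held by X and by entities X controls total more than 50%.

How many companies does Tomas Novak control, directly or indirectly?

Tomas holds 68% of Cinder, so Tomas controls Cinder.
Tomas holds 100% of Vantage, so Tomas controls Vantage.
Vantage and Cinder together hold 31% + 65% = 96% of Juniper, so Tomas controls Juniper.
No other company's threshold is met.
Tomas controls 3 companies.

3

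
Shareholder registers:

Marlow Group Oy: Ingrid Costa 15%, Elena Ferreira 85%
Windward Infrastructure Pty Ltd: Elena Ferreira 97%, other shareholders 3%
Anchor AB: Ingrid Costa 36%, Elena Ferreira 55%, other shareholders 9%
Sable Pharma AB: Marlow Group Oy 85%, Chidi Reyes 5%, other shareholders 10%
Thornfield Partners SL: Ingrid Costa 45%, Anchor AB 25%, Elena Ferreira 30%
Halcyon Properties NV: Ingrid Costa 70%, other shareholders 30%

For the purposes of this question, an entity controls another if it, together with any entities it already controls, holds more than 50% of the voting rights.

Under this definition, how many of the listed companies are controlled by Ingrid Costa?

1

Ingrid holds 70% of Halcyon, so Ingrid controls Halcyon.
No other company's threshold is met.
Ingrid controls 1 company.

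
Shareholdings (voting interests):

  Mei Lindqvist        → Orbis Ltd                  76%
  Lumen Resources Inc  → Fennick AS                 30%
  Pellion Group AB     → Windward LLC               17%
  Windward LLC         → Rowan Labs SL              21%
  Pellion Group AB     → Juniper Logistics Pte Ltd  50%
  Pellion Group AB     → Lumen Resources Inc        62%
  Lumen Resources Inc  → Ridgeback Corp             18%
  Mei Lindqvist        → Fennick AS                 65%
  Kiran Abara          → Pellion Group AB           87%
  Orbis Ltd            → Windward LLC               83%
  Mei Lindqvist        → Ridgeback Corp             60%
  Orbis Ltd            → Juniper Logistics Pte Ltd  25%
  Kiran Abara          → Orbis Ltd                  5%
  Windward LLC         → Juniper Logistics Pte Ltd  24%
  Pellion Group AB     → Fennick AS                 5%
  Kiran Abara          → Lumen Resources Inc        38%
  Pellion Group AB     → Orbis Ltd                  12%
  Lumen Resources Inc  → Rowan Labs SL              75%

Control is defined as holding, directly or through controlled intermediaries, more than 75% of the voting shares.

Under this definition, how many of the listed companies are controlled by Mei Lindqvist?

2

Mei holds 76% of Orbis, so Mei controls Orbis.
Orbis holds 83% of Windward, so Mei controls Windward.
No other company's threshold is met.
Mei controls 2 companies.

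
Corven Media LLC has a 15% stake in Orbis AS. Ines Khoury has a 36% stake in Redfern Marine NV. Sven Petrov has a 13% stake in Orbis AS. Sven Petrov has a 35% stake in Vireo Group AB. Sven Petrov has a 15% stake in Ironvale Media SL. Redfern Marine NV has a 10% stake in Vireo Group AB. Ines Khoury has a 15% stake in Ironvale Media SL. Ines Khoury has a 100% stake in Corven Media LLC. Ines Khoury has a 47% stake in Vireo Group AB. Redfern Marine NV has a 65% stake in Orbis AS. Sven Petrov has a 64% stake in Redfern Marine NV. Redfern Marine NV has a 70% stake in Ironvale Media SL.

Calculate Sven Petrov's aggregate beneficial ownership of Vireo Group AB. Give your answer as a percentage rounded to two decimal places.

Sven reaches Vireo along 2 paths.
Direct stake: 35% = 35%.
Via Redfern: 64% × 10% = 6.4%.
Total: 35% + 6.4% = 41.4%.
Rounded: 41.40%.

41.40%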